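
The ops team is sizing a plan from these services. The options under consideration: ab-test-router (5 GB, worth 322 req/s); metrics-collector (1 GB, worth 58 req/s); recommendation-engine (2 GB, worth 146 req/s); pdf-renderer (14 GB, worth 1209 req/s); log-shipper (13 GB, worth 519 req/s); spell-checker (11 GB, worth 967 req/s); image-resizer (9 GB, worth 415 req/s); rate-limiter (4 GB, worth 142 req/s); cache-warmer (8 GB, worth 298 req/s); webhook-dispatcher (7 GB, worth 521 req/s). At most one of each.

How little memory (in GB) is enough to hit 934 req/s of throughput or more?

11

Minimise GB subject to total throughput ≥ 934.
Taking spell-checker gives 967 (≥ 934) for 11 GB.
Any bundle with less than 11 GB falls short of 934.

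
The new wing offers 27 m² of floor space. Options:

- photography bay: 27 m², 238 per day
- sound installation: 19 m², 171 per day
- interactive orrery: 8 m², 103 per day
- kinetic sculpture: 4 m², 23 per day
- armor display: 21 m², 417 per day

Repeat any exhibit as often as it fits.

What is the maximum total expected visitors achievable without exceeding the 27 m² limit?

440

Density check — armor display 19.86, interactive orrery 12.88, sound installation 9.00, photography bay 8.81 are the best per m².
Best packing: kinetic sculpture + armor display — 25 m², 440 total.
Every other selection either busts 27 m² or fails to beat 440.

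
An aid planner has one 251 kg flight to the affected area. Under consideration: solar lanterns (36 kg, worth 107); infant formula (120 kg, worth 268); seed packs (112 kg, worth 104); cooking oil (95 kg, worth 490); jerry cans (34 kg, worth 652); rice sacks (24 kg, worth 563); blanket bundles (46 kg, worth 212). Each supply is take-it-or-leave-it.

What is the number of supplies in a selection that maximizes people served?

5

The maximum people served within 251 kg is 2024.
solar lanterns + cooking oil + jerry cans + rice sacks + blanket bundles hits 2024 at 235 kg.
Any selection reaching 2024 contains exactly 5 supplies.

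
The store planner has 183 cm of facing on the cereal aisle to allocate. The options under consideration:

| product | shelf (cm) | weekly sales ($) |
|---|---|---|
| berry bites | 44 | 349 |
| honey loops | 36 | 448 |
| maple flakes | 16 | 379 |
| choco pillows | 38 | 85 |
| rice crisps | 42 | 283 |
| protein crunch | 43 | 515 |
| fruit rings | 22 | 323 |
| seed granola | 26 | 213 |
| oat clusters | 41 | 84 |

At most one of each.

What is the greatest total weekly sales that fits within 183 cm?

2014

Greedy by ratio would take honey loops + maple flakes + choco pillows + protein crunch + fruit rings + seed granola: 181 cm used, total 1963.
The 64 cm tied up in choco pillows and seed granola is better spent on berry bites — total rises to 2014 (161 cm).
The spare 22 cm is too small for any remaining product, and no exchange beats 2014.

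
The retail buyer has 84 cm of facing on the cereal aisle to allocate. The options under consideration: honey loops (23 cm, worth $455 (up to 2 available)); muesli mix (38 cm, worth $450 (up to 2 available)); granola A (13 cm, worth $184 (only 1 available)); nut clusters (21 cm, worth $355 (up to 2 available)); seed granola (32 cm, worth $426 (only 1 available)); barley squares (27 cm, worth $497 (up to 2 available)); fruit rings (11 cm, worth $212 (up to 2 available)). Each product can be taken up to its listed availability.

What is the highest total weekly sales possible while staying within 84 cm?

1619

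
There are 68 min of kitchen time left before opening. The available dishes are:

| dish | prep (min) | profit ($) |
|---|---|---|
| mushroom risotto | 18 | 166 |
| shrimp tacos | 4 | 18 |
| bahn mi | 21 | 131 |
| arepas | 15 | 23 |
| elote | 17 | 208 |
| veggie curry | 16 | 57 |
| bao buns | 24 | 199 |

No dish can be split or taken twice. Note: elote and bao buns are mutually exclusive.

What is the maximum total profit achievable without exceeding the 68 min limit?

Mushroom risotto + shrimp tacos + bahn mi + elote uses 60 of the 68 min and totals 523.
The closest alternative, mushroom risotto + shrimp tacos + bahn mi + bao buns, reaches only 514.

523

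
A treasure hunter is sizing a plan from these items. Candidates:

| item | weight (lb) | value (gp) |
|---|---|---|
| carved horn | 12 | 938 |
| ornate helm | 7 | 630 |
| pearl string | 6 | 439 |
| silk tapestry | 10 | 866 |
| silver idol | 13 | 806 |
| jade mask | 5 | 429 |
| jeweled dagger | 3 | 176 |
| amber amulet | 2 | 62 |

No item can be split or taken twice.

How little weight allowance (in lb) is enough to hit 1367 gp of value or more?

17

Look for the lowest-weight combination reaching 1367.
Taking ornate helm + silk tapestry gives 1496 (≥ 1367) for 17 lb.
No combination under 17 lb hits 1367.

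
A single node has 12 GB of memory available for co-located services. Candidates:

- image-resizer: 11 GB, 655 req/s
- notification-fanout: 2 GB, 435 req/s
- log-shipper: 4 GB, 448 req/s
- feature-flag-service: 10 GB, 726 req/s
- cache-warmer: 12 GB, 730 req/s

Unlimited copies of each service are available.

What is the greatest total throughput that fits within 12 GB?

2610

Density check — notification-fanout 217.50, log-shipper 112.00, feature-flag-service 72.60, cache-warmer 60.83 are the best per GB.
6×notification-fanout uses 12 of the 12 GB and totals 2610.
Nothing else within 12 GB beats 2610.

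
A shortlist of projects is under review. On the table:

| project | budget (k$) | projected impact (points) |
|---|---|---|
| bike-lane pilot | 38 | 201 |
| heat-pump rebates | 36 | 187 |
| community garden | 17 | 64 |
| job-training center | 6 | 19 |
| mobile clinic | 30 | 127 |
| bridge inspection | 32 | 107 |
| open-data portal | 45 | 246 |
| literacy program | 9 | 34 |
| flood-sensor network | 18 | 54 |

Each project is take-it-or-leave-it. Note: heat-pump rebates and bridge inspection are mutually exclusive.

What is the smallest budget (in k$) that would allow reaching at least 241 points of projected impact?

45

Look for the lowest-budget combination reaching 241.
Taking open-data portal gives 246 (≥ 241) for 45 k$.
No combination under 45 k$ hits 241.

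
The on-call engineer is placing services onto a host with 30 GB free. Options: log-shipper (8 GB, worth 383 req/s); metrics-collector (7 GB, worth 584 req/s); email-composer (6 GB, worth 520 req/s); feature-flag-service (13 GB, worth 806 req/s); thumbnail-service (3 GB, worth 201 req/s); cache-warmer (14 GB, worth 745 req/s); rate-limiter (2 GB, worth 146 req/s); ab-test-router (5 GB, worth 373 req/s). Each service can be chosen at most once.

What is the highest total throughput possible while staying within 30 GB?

Ranking by ratio (throughput/GB): email-composer 86.67, metrics-collector 83.43, ab-test-router 74.60.
Greedy by ratio would take metrics-collector + email-composer + thumbnail-service + rate-limiter + ab-test-router: 23 GB used, total 1824.
The 7 GB tied up in rate-limiter and ab-test-router is better spent on feature-flag-service — total rises to 2111 (29 GB).
Runner-up metrics-collector + feature-flag-service + thumbnail-service + rate-limiter + ab-test-router tops out at 2110.

2111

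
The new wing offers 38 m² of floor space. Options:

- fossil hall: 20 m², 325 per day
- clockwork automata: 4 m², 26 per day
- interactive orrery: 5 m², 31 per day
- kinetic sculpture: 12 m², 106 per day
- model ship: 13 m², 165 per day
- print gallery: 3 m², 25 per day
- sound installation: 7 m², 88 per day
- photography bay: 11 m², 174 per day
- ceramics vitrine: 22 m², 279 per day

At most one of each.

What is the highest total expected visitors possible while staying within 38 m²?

Taking fossil hall + sound installation + photography bay: 38 m² used, 587 in expected visitors.
Next best is fossil hall + clockwork automata + print gallery + photography bay at 550 (38 m²) — short by 37.

587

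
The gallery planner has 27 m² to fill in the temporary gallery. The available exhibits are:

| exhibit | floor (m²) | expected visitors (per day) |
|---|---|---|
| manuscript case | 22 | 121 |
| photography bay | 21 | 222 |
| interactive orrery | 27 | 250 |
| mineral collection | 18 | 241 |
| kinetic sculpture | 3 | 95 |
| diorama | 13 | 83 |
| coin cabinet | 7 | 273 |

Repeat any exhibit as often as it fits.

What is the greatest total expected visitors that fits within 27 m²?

2×kinetic sculpture + 3×coin cabinet uses 27 of the 27 m² and totals 1009.
Nothing else within 27 m² beats 1009.

1009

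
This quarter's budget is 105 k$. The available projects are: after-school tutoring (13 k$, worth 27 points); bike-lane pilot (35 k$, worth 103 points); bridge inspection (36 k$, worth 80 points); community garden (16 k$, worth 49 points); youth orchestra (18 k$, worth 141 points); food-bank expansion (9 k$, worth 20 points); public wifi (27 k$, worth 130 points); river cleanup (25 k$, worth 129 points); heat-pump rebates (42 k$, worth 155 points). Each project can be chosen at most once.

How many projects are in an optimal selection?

The maximum projected impact within 105 k$ is 503.
One optimal bundle: bike-lane pilot + youth orchestra + public wifi + river cleanup (105 k$).
All optima have 4 projects.

4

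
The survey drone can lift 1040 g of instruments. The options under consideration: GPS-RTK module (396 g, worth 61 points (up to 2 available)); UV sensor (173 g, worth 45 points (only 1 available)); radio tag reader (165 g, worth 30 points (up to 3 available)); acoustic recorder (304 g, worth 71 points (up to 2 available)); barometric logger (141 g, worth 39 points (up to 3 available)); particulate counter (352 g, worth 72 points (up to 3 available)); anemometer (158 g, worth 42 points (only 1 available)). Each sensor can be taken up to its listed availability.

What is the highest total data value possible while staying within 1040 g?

259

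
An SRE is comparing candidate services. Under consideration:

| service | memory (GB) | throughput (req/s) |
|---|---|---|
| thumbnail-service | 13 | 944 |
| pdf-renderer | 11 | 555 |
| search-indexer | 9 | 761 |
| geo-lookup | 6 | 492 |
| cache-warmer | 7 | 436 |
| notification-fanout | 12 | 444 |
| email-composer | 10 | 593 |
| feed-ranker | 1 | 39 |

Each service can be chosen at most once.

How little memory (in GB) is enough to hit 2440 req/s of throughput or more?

Look for the lowest-memory combination reaching 2440.
thumbnail-service + search-indexer + geo-lookup + cache-warmer reaches 2633 using 35 GB.
Below 35 GB the best achievable stays under 2440.

35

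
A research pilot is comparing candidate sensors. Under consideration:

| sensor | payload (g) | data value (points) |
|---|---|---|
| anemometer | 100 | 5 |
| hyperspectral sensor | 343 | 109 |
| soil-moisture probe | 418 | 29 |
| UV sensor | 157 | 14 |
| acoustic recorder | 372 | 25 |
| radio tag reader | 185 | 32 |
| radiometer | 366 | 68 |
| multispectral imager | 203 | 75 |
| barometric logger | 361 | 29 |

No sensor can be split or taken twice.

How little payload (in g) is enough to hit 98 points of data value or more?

Need the lightest bundle worth ≥ 98.
hyperspectral sensor reaches 109 using 343 g.
Any bundle with less than 343 g falls short of 98.

343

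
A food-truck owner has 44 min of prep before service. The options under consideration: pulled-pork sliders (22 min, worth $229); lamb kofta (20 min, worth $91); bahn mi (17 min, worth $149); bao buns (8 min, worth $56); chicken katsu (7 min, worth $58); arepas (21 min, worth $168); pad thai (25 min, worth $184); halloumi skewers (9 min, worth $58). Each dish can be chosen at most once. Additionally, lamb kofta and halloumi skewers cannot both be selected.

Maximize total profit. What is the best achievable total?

397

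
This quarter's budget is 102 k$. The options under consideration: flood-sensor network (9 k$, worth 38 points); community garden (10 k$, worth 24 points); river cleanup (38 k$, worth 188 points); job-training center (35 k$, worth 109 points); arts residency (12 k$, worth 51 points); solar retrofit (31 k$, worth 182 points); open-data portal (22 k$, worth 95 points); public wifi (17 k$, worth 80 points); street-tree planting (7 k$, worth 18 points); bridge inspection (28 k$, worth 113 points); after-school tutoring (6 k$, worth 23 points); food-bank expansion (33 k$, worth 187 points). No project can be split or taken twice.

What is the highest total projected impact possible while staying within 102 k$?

557

Taking river cleanup + solar retrofit + food-bank expansion: 102 k$ used, 557 in projected impact.
No other feasible combination exceeds 557.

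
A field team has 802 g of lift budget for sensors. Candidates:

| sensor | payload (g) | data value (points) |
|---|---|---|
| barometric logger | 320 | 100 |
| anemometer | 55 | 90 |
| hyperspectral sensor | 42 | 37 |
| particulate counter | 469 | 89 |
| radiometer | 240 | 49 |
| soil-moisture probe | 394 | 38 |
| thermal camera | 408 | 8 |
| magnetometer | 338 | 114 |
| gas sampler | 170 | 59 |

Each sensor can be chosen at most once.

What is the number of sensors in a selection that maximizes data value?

4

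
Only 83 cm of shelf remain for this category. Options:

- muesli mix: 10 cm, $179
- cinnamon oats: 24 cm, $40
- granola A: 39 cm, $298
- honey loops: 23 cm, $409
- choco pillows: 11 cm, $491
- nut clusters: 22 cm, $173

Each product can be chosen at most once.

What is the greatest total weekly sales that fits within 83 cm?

Taking the top-ratio products first gives muesli mix + honey loops + choco pillows + nut clusters for 1252 (66 cm).
Replace nut clusters with granola A: the trade gains 125 net, giving 1377 at 83 cm.
Nothing else within 83 cm beats 1377.

1377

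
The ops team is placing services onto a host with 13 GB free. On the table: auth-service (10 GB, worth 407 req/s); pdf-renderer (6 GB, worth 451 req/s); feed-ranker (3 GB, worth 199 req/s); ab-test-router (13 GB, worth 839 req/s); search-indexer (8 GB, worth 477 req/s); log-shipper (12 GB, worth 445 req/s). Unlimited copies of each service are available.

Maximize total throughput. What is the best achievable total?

902

Best packing: 2×pdf-renderer — 12 GB, 902 total.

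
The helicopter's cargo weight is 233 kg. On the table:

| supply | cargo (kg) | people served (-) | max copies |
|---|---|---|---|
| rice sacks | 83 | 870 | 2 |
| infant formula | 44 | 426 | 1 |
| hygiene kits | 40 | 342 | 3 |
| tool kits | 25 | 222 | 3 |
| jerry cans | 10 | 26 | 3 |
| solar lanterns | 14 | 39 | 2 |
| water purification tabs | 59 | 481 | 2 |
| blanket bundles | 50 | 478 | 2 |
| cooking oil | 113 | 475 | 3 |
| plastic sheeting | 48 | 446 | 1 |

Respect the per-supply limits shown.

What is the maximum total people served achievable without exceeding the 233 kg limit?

2304

By people served per kg: rice sacks 10.48, infant formula 9.68, blanket bundles 9.56 lead.
The ratio heuristic lands on 2×rice sacks + infant formula + solar lanterns (2205) but leaves 9 kg idle.
Replace infant formula and solar lanterns with hygiene kits + tool kits: the trade gains 99 net, giving 2304 at 231 kg.
Nothing else within 233 kg beats 2304.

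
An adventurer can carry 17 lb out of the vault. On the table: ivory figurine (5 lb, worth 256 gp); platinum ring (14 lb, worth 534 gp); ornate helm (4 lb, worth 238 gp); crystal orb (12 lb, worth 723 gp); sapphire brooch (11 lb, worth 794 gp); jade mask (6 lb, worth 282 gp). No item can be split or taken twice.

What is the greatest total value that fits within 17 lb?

Taking the top-ratio items first gives ornate helm + sapphire brooch for 1032 (15 lb).
Replace ornate helm with jade mask: the trade gains 44 net, giving 1076 at 17 lb.
Runner-up ivory figurine + sapphire brooch tops out at 1050.

1076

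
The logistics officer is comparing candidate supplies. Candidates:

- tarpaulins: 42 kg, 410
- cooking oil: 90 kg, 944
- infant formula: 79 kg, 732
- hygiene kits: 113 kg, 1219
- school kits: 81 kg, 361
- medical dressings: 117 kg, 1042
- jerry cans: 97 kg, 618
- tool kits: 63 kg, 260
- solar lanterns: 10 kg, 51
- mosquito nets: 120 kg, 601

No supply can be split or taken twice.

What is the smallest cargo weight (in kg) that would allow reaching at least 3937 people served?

Look for the lowest-cargo combination reaching 3937.
cooking oil + infant formula + hygiene kits + medical dressings reaches 3937 using 399 kg.
Any bundle with less than 399 kg falls short of 3937.

399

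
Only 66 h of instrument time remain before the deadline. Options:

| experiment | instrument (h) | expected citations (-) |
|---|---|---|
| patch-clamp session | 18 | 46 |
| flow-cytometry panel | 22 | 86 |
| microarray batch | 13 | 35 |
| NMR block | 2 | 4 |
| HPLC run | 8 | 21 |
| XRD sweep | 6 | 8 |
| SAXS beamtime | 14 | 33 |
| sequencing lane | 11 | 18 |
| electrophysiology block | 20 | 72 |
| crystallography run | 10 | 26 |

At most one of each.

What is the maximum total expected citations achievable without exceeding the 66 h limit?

Taking the top-ratio experiments first gives flow-cytometry panel + microarray batch + NMR block + HPLC run + electrophysiology block for 218 (65 h).
The 10 h tied up in NMR block and HPLC run is better spent on crystallography run — total rises to 219 (65 h).

219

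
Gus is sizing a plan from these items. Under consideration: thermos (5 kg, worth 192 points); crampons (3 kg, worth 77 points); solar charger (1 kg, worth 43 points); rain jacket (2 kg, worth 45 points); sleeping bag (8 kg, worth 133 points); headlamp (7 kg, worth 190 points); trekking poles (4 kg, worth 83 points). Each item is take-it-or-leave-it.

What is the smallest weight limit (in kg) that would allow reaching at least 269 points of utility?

8

Need the lightest bundle worth ≥ 269.
thermos + crampons: 269 utility at 8 kg.
No combination under 8 kg hits 269.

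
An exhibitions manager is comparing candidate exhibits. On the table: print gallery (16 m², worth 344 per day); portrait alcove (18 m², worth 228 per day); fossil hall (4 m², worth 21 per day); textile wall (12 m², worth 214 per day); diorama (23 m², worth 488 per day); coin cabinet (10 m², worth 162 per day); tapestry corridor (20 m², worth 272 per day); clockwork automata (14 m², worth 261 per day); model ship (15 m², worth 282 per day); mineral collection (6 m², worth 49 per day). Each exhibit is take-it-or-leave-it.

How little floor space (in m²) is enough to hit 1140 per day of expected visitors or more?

59

Minimise m² subject to total expected visitors ≥ 1140.
print gallery + diorama + clockwork automata + mineral collection reaches 1142 using 59 m².
Any bundle with less than 59 m² falls short of 1140.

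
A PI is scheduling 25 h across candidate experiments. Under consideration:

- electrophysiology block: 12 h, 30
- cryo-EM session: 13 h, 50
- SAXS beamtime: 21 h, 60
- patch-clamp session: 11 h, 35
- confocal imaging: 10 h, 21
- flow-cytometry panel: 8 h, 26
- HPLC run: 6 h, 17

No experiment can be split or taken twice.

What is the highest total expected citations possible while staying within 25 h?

85

By expected citations per h: cryo-EM session 3.85, flow-cytometry panel 3.25, patch-clamp session 3.18 lead.
A density-first pass picks cryo-EM session + flow-cytometry panel — 76 at 21 h.
Dropping flow-cytometry panel frees 8 h; slotting in patch-clamp session (11 h) lifts the total to 85 at 24 h.
No other feasible combination exceeds 85.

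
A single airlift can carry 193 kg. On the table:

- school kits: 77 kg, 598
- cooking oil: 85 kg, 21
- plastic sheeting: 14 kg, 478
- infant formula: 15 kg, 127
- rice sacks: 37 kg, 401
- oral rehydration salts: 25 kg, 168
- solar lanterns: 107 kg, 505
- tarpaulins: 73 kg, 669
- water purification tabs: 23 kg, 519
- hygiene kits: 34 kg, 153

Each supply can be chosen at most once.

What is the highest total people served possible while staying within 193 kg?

Density check — plastic sheeting 34.14, water purification tabs 22.57, rice sacks 10.84 are the best per kg.
Plastic sheeting + infant formula + rice sacks + oral rehydration salts + tarpaulins + water purification tabs uses 187 of the 193 kg and totals 2362.
The closest alternative, school kits + plastic sheeting + infant formula + rice sacks + oral rehydration salts + water purification tabs, reaches only 2291.

2362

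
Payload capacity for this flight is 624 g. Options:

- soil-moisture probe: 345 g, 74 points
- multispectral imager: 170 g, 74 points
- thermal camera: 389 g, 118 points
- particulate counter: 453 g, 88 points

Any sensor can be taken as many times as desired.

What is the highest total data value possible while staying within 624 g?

222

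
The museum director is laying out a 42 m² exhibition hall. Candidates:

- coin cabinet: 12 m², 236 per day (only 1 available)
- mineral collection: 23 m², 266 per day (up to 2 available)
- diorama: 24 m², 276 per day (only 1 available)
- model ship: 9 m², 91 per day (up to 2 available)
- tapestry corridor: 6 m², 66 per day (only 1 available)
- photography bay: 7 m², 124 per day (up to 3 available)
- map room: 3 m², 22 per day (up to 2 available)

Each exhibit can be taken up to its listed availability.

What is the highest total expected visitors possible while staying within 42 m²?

Ranking by ratio (expected visitors/m²): coin cabinet 19.67, photography bay 17.71, mineral collection 11.57.
A density-first pass picks coin cabinet + tapestry corridor + 3×photography bay + map room — 696 at 42 m².
Replace tapestry corridor and map room with model ship: the trade gains 3 net, giving 699 at 42 m².

699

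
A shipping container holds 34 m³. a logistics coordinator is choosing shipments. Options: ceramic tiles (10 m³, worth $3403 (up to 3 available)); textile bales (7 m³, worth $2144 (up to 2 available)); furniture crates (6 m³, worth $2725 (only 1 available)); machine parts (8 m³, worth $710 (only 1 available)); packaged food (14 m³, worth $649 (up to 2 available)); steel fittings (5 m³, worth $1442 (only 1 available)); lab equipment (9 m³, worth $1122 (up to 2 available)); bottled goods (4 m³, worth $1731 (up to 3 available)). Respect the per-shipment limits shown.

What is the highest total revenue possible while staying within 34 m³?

12993

The ratio heuristic lands on ceramic tiles + furniture crates + steel fittings + 3×bottled goods (12763) but leaves 1 m³ idle.
Replace steel fittings and bottled goods with ceramic tiles: the trade gains 230 net, giving 12993 at 34 m³.
No other feasible combination exceeds 12993.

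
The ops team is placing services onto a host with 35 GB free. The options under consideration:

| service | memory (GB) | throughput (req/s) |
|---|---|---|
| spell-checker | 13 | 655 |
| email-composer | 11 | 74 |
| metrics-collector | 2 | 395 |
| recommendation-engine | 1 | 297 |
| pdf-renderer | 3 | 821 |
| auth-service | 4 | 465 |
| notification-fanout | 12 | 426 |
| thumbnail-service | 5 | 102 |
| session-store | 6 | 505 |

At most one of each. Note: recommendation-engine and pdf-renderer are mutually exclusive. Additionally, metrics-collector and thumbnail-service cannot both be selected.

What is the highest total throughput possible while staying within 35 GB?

Ranking by ratio (throughput/GB): recommendation-engine 297.00, pdf-renderer 273.67, metrics-collector 197.50.
Spell-checker + metrics-collector + pdf-renderer + auth-service + session-store uses 28 of the 35 GB and totals 2841.
Nothing else feasible within 35 GB beats 2841.

2841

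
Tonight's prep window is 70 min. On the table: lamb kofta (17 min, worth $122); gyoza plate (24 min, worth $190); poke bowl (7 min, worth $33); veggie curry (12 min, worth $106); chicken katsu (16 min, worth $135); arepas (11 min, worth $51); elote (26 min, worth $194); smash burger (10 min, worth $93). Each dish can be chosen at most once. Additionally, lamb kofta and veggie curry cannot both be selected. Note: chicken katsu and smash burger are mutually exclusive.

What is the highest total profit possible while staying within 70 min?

523

By profit per min: smash burger 9.30, veggie curry 8.83, chicken katsu 8.44 lead.
Gyoza plate + poke bowl + veggie curry + elote uses 69 of the 70 min and totals 523.
Next best is gyoza plate + chicken katsu + elote at 519 (66 min) — short by 4.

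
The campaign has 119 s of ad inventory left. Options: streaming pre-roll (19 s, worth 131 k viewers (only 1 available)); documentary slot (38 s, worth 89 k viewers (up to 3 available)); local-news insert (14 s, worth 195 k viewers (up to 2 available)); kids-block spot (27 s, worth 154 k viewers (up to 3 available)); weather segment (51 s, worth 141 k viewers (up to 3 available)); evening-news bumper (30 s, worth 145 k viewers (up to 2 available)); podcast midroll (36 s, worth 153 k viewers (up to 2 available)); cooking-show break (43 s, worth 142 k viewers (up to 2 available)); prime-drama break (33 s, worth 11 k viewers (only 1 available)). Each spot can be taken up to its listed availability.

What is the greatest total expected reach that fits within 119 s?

852

The ratio heuristic lands on streaming pre-roll + 2×local-news insert + 2×kids-block spot (829) but leaves 18 s idle.
The 19 s tied up in streaming pre-roll is better spent on kids-block spot — total rises to 852 (109 s).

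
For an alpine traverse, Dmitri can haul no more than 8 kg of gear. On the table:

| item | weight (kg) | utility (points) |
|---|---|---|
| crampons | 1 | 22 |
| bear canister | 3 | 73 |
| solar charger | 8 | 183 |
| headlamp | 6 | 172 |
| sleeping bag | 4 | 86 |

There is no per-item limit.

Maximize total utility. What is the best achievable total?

The ratio ordering already packs tightly: 2×crampons + headlamp, 8 kg, 216.
Nothing else within 8 kg beats 216.

216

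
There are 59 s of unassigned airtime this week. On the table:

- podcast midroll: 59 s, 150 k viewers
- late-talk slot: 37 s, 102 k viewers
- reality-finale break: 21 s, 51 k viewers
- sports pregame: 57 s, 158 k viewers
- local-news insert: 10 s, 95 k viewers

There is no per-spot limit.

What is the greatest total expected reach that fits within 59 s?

475

Ranking by ratio (expected reach/s): local-news insert 9.50, sports pregame 2.77, late-talk slot 2.76, podcast midroll 2.54.
Best packing: 5×local-news insert — 50 s, 475 total.
That's the maximum — no swap from here does better than 475.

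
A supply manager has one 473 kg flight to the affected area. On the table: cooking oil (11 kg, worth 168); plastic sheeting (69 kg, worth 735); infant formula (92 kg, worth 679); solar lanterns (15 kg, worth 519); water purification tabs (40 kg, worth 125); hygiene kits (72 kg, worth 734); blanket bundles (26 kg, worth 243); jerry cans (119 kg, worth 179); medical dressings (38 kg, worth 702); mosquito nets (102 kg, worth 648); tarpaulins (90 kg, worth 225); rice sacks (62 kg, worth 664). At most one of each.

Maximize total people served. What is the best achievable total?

4849

The ratio heuristic lands on cooking oil + plastic sheeting + infant formula + solar lanterns + water purification tabs + hygiene kits + blanket bundles + medical dressings + rice sacks (4569) but leaves 48 kg idle.
Replace water purification tabs and blanket bundles with mosquito nets: the trade gains 280 net, giving 4849 at 461 kg.
The closest alternative, plastic sheeting + infant formula + solar lanterns + hygiene kits + medical dressings + mosquito nets + rice sacks, reaches only 4681.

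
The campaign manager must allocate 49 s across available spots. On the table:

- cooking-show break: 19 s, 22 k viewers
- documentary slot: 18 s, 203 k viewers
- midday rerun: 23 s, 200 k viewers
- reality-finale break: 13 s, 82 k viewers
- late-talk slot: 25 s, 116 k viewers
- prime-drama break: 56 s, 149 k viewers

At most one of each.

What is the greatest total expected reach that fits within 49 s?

Taking documentary slot + midday rerun: 41 s used, 403 in expected reach.
The closest alternative, documentary slot + late-talk slot, reaches only 319.

403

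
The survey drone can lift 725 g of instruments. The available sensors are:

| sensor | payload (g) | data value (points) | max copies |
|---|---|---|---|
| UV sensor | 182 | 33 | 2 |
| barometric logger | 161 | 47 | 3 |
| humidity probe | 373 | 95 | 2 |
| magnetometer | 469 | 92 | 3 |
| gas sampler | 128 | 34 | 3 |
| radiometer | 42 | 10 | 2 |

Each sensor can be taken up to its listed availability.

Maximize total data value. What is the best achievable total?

Taking the top-ratio sensors first gives 3×barometric logger + gas sampler + 2×radiometer for 195 (695 g).
Replace barometric logger and 2×radiometer with 2×gas sampler: the trade gains 1 net, giving 196 at 706 g.

196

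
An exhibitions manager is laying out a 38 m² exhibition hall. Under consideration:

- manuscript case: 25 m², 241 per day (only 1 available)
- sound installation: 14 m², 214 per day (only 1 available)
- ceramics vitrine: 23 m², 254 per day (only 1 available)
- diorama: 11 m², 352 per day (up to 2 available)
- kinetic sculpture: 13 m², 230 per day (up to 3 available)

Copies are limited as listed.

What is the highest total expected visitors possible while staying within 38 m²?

Best packing: 2×diorama + kinetic sculpture — 35 m², 934 total.
No other feasible combination exceeds 934.

934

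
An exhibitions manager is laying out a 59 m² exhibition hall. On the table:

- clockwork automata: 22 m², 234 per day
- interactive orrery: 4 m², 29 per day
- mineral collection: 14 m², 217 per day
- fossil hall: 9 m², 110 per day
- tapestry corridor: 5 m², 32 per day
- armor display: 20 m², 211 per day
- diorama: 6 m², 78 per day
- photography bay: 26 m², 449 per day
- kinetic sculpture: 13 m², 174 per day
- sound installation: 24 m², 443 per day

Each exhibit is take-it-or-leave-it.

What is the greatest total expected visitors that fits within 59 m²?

A density-first pass picks diorama + photography bay + sound installation — 970 at 56 m².
Dropping diorama frees 6 m²; slotting in fossil hall (9 m²) lifts the total to 1002 at 59 m².
Runner-up diorama + photography bay + sound installation tops out at 970.

1002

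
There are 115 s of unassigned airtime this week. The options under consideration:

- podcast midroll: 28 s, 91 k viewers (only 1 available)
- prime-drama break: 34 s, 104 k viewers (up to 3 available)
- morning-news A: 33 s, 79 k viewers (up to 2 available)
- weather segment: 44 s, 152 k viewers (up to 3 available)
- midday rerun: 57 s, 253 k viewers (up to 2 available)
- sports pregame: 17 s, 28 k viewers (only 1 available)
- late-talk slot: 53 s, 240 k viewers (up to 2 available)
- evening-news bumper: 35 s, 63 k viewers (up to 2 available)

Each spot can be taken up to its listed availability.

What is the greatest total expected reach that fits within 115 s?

Density check — late-talk slot 4.53, midday rerun 4.44, weather segment 3.45 are the best per s.
A density-first pass picks 2×late-talk slot — 480 at 106 s.
Dropping 2×late-talk slot frees 106 s; slotting in 2×midday rerun (114 s) lifts the total to 506 at 114 s.
No other feasible combination exceeds 506.

506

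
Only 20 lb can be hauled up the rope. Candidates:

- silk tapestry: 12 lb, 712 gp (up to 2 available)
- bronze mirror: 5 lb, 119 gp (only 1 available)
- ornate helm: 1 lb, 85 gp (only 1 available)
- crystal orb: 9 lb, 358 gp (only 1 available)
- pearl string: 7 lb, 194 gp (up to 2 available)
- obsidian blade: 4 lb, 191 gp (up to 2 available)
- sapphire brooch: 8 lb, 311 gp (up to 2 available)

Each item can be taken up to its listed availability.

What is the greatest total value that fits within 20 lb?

1094

Greedy by ratio would take silk tapestry + ornate helm + obsidian blade: 17 lb used, total 988.
Replace ornate helm with obsidian blade: the trade gains 106 net, giving 1094 at 20 lb.
That's the maximum — no swap from here does better than 1094.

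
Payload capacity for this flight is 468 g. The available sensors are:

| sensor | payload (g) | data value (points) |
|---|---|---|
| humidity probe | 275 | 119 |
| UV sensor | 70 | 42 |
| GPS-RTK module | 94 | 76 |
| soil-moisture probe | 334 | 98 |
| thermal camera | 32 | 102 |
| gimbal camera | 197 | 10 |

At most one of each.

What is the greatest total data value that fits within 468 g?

Density check — thermal camera 3.19, GPS-RTK module 0.81, UV sensor 0.60 are the best per g.
The ratio heuristic lands on UV sensor + GPS-RTK module + thermal camera + gimbal camera (230) but leaves 75 g idle.
Replace UV sensor and gimbal camera with humidity probe: the trade gains 67 net, giving 297 at 401 g.
Runner-up GPS-RTK module + soil-moisture probe + thermal camera tops out at 276.

297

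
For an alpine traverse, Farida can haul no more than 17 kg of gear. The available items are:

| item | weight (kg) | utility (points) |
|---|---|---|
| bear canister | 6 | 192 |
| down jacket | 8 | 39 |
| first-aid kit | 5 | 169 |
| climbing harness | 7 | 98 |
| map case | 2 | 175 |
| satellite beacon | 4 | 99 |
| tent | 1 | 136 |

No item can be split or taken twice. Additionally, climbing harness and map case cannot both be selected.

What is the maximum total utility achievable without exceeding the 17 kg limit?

Bear canister + first-aid kit + map case + tent uses 14 of the 17 kg and totals 672.
No other feasible combination exceeds 672.

672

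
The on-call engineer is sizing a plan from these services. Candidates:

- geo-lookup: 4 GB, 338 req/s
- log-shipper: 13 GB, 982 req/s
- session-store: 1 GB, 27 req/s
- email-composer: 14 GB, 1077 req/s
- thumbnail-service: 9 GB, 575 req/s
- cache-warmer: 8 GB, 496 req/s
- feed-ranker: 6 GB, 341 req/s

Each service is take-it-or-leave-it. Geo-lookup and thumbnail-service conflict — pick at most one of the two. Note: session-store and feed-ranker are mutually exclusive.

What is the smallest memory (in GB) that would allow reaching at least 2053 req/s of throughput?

Minimise GB subject to total throughput ≥ 2053.
Taking log-shipper + email-composer gives 2059 (≥ 2053) for 27 GB.
Any bundle with less than 27 GB falls short of 2053.

27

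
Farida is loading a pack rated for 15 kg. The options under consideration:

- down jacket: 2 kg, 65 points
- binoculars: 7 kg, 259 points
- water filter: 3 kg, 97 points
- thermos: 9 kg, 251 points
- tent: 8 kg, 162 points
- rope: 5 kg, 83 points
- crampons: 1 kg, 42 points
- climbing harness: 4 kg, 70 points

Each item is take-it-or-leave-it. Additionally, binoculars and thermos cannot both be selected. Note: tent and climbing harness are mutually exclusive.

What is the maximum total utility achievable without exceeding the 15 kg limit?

The ratio heuristic lands on down jacket + binoculars + water filter + crampons (463) but leaves 2 kg idle.
Dropping down jacket frees 2 kg; slotting in climbing harness (4 kg) lifts the total to 468 at 15 kg.

468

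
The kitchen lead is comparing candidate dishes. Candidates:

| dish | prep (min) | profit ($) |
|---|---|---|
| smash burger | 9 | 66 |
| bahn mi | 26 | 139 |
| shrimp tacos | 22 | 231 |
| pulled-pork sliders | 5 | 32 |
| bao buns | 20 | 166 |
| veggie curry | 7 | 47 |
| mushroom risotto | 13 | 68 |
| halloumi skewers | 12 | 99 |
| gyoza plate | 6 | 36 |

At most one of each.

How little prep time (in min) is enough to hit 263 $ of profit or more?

Look for the lowest-prep combination reaching 263.
Taking shrimp tacos + pulled-pork sliders gives 263 (≥ 263) for 27 min.
Below 27 min the best achievable stays under 263.

27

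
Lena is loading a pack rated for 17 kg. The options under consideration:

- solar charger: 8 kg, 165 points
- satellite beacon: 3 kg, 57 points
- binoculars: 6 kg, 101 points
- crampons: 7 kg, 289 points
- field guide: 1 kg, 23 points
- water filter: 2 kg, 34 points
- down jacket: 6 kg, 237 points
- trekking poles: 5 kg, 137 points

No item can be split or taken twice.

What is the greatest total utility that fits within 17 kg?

Satellite beacon + crampons + field guide + down jacket uses 17 of the 17 kg and totals 606.

606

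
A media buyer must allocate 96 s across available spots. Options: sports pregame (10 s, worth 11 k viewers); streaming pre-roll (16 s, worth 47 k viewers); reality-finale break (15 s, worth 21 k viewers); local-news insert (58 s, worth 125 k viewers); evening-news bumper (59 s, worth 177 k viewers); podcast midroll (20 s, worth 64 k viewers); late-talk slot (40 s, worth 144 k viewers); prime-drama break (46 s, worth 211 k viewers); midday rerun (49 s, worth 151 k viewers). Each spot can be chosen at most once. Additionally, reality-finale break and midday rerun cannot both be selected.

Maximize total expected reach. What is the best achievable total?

The ratio ordering already packs tightly: sports pregame + late-talk slot + prime-drama break, 96 s, 366.
That's the maximum — no feasible swap from here does better than 366.

366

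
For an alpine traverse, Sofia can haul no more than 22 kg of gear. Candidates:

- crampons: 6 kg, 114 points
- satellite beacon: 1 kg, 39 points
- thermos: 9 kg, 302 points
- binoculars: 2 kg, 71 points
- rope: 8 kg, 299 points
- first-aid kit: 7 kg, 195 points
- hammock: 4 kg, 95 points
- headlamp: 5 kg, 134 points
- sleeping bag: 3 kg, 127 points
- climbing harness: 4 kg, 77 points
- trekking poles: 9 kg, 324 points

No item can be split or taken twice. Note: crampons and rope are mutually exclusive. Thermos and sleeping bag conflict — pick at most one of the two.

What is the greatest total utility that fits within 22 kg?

821

Greedy by ratio would take satellite beacon + rope + sleeping bag + trekking poles: 21 kg used, total 789.
Replace satellite beacon with binoculars: the trade gains 32 net, giving 821 at 22 kg.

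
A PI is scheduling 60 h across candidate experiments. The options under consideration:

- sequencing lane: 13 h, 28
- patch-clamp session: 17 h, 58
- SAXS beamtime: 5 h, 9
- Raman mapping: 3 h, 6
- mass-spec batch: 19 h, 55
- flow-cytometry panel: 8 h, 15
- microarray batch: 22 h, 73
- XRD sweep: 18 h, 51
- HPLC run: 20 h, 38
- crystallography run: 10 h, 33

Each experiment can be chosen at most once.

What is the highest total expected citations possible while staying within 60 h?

188

Density check — patch-clamp session 3.41, microarray batch 3.32, crystallography run 3.30 are the best per h.
Greedy by ratio would take patch-clamp session + Raman mapping + flow-cytometry panel + microarray batch + crystallography run: 60 h used, total 185.
Dropping flow-cytometry panel and crystallography run frees 18 h; slotting in XRD sweep (18 h) lifts the total to 188 at 60 h.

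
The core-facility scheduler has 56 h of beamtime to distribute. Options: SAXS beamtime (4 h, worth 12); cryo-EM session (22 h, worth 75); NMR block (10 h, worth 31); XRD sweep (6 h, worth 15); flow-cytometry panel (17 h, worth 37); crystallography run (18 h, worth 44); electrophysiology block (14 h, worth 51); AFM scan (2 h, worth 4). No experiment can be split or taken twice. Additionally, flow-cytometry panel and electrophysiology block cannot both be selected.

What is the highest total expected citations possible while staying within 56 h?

184

SAXS beamtime + cryo-EM session + NMR block + XRD sweep + electrophysiology block uses 56 of the 56 h and totals 184.
The closest alternative, cryo-EM session + NMR block + XRD sweep + electrophysiology block + AFM scan, reaches only 176.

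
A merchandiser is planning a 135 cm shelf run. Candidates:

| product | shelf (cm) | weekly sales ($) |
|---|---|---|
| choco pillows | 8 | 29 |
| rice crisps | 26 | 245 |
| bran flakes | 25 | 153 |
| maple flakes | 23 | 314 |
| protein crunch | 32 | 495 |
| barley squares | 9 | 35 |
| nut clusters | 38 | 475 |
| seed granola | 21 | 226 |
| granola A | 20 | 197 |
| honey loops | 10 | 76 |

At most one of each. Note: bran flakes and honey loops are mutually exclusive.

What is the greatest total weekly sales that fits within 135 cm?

Maple flakes + protein crunch + nut clusters + seed granola + granola A uses 134 of the 135 cm and totals 1707.

1707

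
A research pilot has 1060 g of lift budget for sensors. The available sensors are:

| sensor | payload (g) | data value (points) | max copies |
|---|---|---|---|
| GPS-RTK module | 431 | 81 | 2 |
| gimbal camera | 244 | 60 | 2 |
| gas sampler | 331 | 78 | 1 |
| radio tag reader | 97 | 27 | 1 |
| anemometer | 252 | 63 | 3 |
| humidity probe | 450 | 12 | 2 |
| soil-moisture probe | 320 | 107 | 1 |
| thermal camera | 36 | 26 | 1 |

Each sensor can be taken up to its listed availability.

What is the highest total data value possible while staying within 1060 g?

301

A density-first pass picks radio tag reader + 2×anemometer + soil-moisture probe + thermal camera — 286 at 957 g.
The 252 g tied up in anemometer is better spent on gas sampler — total rises to 301 (1036 g).
The spare 24 g is too small for any remaining sensor, and no exchange beats 301.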